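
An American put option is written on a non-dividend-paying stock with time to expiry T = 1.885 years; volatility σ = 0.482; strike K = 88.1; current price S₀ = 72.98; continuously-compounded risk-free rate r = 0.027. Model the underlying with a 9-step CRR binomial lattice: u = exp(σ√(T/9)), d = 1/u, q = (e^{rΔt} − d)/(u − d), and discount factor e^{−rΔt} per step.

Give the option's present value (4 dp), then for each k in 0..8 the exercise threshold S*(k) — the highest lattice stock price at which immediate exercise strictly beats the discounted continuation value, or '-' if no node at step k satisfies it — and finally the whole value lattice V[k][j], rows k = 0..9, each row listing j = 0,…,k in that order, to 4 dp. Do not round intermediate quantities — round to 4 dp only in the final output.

price = 26.6528
boundary = - - - 37.6534 30.1998 37.6534 46.9466 58.5334 46.9466
tree:
26.6528
33.9771 18.3092
42.0576 24.8288 10.8153
50.4466 32.6439 15.8815 4.9496
57.9002 41.4112 22.6658 8.0440 1.3465
63.8784 50.4466 31.2240 12.8116 2.4976 0.0000
68.6731 57.9002 41.1534 19.8519 4.6329 0.0000 0.0000
72.5187 63.8784 50.4466 29.5666 8.5934 0.0000 0.0000 0.0000
75.6031 68.6731 57.9002 41.1534 15.9398 0.0000 0.0000 0.0000 0.0000
78.0769 72.5187 63.8784 50.4466 29.5666 0.0000 0.0000 0.0000 0.0000 0.0000

Δt=0.20944, u=1.24681, d=0.80205, q=0.45783, disc=e^(-rΔt)=0.99436
k=9 terminal: V=max(K-S,0) → 78.0769 72.5187 63.8784 50.4466 29.5666 0.0000 0.0000 0.0000 0.0000 0.0000
k=8: j=0 S=12.4969 intr=75.6031 cont=75.1063 V=75.6031[EX]; j=1 S=19.4269 intr=68.6731 cont=68.1763 V=68.6731[EX]; j=2 S=30.1998 intr=57.9002 cont=57.4034 V=57.9002[EX]; j=3 S=46.9466 intr=41.1534 cont=40.6566 V=41.1534[EX]; j=4 S=72.9800 intr=15.1200 cont=15.9398 V=15.9398[hold]; j=5 S=113.4499 intr=0.0000 cont=0.0000 V=0.0000[hold]; j=6 S=176.3616 intr=0.0000 cont=0.0000 V=0.0000[hold]; j=7 S=274.1601 intr=0.0000 cont=0.0000 V=0.0000[hold]; j=8 S=426.1910 intr=0.0000 cont=0.0000 V=0.0000[hold]  S*(8)=46.9466
k=7: j=0 S=15.5813 intr=72.5187 cont=72.0219 V=72.5187[EX]; j=1 S=24.2216 intr=63.8784 cont=63.3816 V=63.8784[EX]; j=2 S=37.6534 intr=50.4466 cont=49.9498 V=50.4466[EX]; j=3 S=58.5334 intr=29.5666 cont=29.4430 V=29.5666[EX]; j=4 S=90.9921 intr=0.0000 cont=8.5934 V=8.5934[hold]; j=5 S=141.4504 intr=0.0000 cont=0.0000 V=0.0000[hold]; j=6 S=219.8893 intr=0.0000 cont=0.0000 V=0.0000[hold]; j=7 S=341.8253 intr=0.0000 cont=0.0000 V=0.0000[hold]  S*(7)=58.5334
k=6: j=0 S=19.4269 intr=68.6731 cont=68.1763 V=68.6731[EX]; j=1 S=30.1998 intr=57.9002 cont=57.4034 V=57.9002[EX]; j=2 S=46.9466 intr=41.1534 cont=40.6566 V=41.1534[EX]; j=3 S=72.9800 intr=15.1200 cont=19.8519 V=19.8519[hold]; j=4 S=113.4499 intr=0.0000 cont=4.6329 V=4.6329[hold]; j=5 S=176.3616 intr=0.0000 cont=0.0000 V=0.0000[hold]; j=6 S=274.1601 intr=0.0000 cont=0.0000 V=0.0000[hold]  S*(6)=46.9466
k=5: j=0 S=24.2216 intr=63.8784 cont=63.3816 V=63.8784[EX]; j=1 S=37.6534 intr=50.4466 cont=49.9498 V=50.4466[EX]; j=2 S=58.5334 intr=29.5666 cont=31.2240 V=31.2240[hold]; j=3 S=90.9921 intr=0.0000 cont=12.8116 V=12.8116[hold]; j=4 S=141.4504 intr=0.0000 cont=2.4976 V=2.4976[hold]; j=5 S=219.8893 intr=0.0000 cont=0.0000 V=0.0000[hold]  S*(5)=37.6534
k=4: j=0 S=30.1998 intr=57.9002 cont=57.4034 V=57.9002[EX]; j=1 S=46.9466 intr=41.1534 cont=41.4112 V=41.4112[hold]; j=2 S=72.9800 intr=15.1200 cont=22.6658 V=22.6658[hold]; j=3 S=113.4499 intr=0.0000 cont=8.0440 V=8.0440[hold]; j=4 S=176.3616 intr=0.0000 cont=1.3465 V=1.3465[hold]  S*(4)=30.1998
k=3: j=0 S=37.6534 intr=50.4466 cont=50.0672 V=50.4466[EX]; j=1 S=58.5334 intr=29.5666 cont=32.6439 V=32.6439[hold]; j=2 S=90.9921 intr=0.0000 cont=15.8815 V=15.8815[hold]; j=3 S=141.4504 intr=0.0000 cont=4.9496 V=4.9496[hold]  S*(3)=37.6534
k=2: j=0 S=46.9466 intr=41.1534 cont=42.0576 V=42.0576[hold]; j=1 S=72.9800 intr=15.1200 cont=24.8288 V=24.8288[hold]; j=2 S=113.4499 intr=0.0000 cont=10.8153 V=10.8153[hold]  S*(2)=-
k=1: j=0 S=58.5334 intr=29.5666 cont=33.9771 V=33.9771[hold]; j=1 S=90.9921 intr=0.0000 cont=18.3092 V=18.3092[hold]  S*(1)=-
k=0: j=0 S=72.9800 intr=15.1200 cont=26.6528 V=26.6528[hold]  S*(0)=-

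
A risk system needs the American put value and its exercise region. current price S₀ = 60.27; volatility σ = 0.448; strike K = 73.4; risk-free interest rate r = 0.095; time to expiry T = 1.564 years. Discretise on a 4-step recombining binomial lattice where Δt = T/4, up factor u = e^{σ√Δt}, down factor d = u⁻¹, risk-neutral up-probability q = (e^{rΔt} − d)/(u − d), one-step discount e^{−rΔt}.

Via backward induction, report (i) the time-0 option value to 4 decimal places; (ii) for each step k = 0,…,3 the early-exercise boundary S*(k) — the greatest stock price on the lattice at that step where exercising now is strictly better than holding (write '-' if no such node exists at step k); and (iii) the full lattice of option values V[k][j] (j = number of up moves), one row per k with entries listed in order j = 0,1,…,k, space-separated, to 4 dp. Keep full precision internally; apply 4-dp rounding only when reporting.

params: Δt=0.39100 u=1.32331 d=0.75568 q=0.49709 e^(-rΔt)=0.96354
t_4 payoffs: 53.7457 38.9825 13.1300 0.0000 0.0000
t_3: node(3,0) S=26.0087 payoff=47.3913 vs cont=44.7149 → 47.3913 [stop]  node(3,1) S=45.5450 payoff=27.8550 vs cont=25.1786 → 27.8550 [stop]  node(3,2) S=79.7557 payoff=0.0000 vs cont=6.3624 → 6.3624 [wait]  node(3,3) S=139.6637 payoff=0.0000 vs cont=0.0000 → 0.0000 [wait]  ⇒ S*(3)=45.5450
t_2: node(2,0) S=34.4175 payoff=38.9825 vs cont=36.3061 → 38.9825 [stop]  node(2,1) S=60.2700 payoff=13.1300 vs cont=16.5451 → 16.5451 [wait]  node(2,2) S=105.5414 payoff=0.0000 vs cont=3.0830 → 3.0830 [wait]  ⇒ S*(2)=34.4175
t_1: node(1,0) S=45.5450 payoff=27.8550 vs cont=26.8143 → 27.8550 [stop]  node(1,1) S=79.7557 payoff=0.0000 vs cont=9.4940 → 9.4940 [wait]  ⇒ S*(1)=45.5450
t_0: node(0,0) S=60.2700 payoff=13.1300 vs cont=18.0450 → 18.0450 [wait]  ⇒ S*(0)=-

price = 18.0450
boundary = - 45.5450 34.4175 45.5450
tree:
18.0450
27.8550 9.4940
38.9825 16.5451 3.0830
47.3913 27.8550 6.3624 0.0000
53.7457 38.9825 13.1300 0.0000 0.0000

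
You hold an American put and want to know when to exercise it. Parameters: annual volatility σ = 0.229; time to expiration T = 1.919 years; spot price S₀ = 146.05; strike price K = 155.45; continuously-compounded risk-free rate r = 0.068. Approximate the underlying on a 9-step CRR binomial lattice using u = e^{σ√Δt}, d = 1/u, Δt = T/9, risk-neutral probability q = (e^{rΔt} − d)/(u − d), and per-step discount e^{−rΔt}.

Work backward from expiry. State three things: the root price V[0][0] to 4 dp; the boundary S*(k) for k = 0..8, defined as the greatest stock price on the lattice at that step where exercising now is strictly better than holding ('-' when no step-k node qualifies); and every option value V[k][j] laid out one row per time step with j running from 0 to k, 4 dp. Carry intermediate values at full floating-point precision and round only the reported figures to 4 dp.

params: Δt=0.21322 u=1.11154 d=0.89966 q=0.54252 e^(-rΔt)=0.98561
t_9 payoffs: 99.0617 85.7815 69.3737 49.1017 24.0553 0.0000 0.0000 0.0000 0.0000 0.0000
t_8: node(8,0) S=62.6776 payoff=92.7724 vs cont=90.5347 → 92.7724 [stop]  node(8,1) S=77.4390 payoff=78.0110 vs cont=75.7733 → 78.0110 [stop]  node(8,2) S=95.6769 payoff=59.7731 vs cont=57.5355 → 59.7731 [stop]  node(8,3) S=118.2100 payoff=37.2400 vs cont=35.0023 → 37.2400 [stop]  node(8,4) S=146.0500 payoff=9.4000 vs cont=10.8464 → 10.8464 [wait]  node(8,5) S=180.4466 payoff=0.0000 vs cont=0.0000 → 0.0000 [wait]  node(8,6) S=222.9441 payoff=0.0000 vs cont=0.0000 → 0.0000 [wait]  node(8,7) S=275.4503 payoff=0.0000 vs cont=0.0000 → 0.0000 [wait]  node(8,8) S=340.3223 payoff=0.0000 vs cont=0.0000 → 0.0000 [wait]  ⇒ S*(8)=118.2100
t_7: node(7,0) S=69.6685 payoff=85.7815 vs cont=83.5439 → 85.7815 [stop]  node(7,1) S=86.0763 payoff=69.3737 vs cont=67.1361 → 69.3737 [stop]  node(7,2) S=106.3483 payoff=49.1017 vs cont=46.8640 → 49.1017 [stop]  node(7,3) S=131.3947 payoff=24.0553 vs cont=22.5911 → 24.0553 [stop]  node(7,4) S=162.3399 payoff=0.0000 vs cont=4.8906 → 4.8906 [wait]  node(7,5) S=200.5730 payoff=0.0000 vs cont=0.0000 → 0.0000 [wait]  node(7,6) S=247.8104 payoff=0.0000 vs cont=0.0000 → 0.0000 [wait]  node(7,7) S=306.1730 payoff=0.0000 vs cont=0.0000 → 0.0000 [wait]  ⇒ S*(7)=131.3947
t_6: node(6,0) S=77.4390 payoff=78.0110 vs cont=75.7733 → 78.0110 [stop]  node(6,1) S=95.6769 payoff=59.7731 vs cont=57.5355 → 59.7731 [stop]  node(6,2) S=118.2100 payoff=37.2400 vs cont=35.0023 → 37.2400 [stop]  node(6,3) S=146.0500 payoff=9.4000 vs cont=13.4615 → 13.4615 [wait]  node(6,4) S=180.4466 payoff=0.0000 vs cont=2.2052 → 2.2052 [wait]  node(6,5) S=222.9441 payoff=0.0000 vs cont=0.0000 → 0.0000 [wait]  node(6,6) S=275.4503 payoff=0.0000 vs cont=0.0000 → 0.0000 [wait]  ⇒ S*(6)=118.2100
t_5: node(5,0) S=86.0763 payoff=69.3737 vs cont=67.1361 → 69.3737 [stop]  node(5,1) S=106.3483 payoff=49.1017 vs cont=46.8640 → 49.1017 [stop]  node(5,2) S=131.3947 payoff=24.0553 vs cont=23.9894 → 24.0553 [stop]  node(5,3) S=162.3399 payoff=0.0000 vs cont=7.2489 → 7.2489 [wait]  node(5,4) S=200.5730 payoff=0.0000 vs cont=0.9943 → 0.9943 [wait]  node(5,5) S=247.8104 payoff=0.0000 vs cont=0.0000 → 0.0000 [wait]  ⇒ S*(5)=131.3947
t_4: node(4,0) S=95.6769 payoff=59.7731 vs cont=57.5355 → 59.7731 [stop]  node(4,1) S=118.2100 payoff=37.2400 vs cont=35.0023 → 37.2400 [stop]  node(4,2) S=146.0500 payoff=9.4000 vs cont=14.7225 → 14.7225 [wait]  node(4,3) S=180.4466 payoff=0.0000 vs cont=3.8002 → 3.8002 [wait]  node(4,4) S=222.9441 payoff=0.0000 vs cont=0.4483 → 0.4483 [wait]  ⇒ S*(4)=118.2100
t_3: node(3,0) S=106.3483 payoff=49.1017 vs cont=46.8640 → 49.1017 [stop]  node(3,1) S=131.3947 payoff=24.0553 vs cont=24.6636 → 24.6636 [wait]  node(3,2) S=162.3399 payoff=0.0000 vs cont=8.6703 → 8.6703 [wait]  node(3,3) S=200.5730 payoff=0.0000 vs cont=1.9532 → 1.9532 [wait]  ⇒ S*(3)=106.3483
t_2: node(2,0) S=118.2100 payoff=37.2400 vs cont=35.3276 → 37.2400 [stop]  node(2,1) S=146.0500 payoff=9.4000 vs cont=15.7568 → 15.7568 [wait]  node(2,2) S=180.4466 payoff=0.0000 vs cont=4.9538 → 4.9538 [wait]  ⇒ S*(2)=118.2100
t_1: node(1,0) S=131.3947 payoff=24.0553 vs cont=25.2167 → 25.2167 [wait]  node(1,1) S=162.3399 payoff=0.0000 vs cont=9.7535 → 9.7535 [wait]  ⇒ S*(1)=-
t_0: node(0,0) S=146.0500 payoff=9.4000 vs cont=16.5854 → 16.5854 [wait]  ⇒ S*(0)=-

price = 16.5854
boundary = - - 118.2100 106.3483 118.2100 131.3947 118.2100 131.3947 118.2100
tree:
16.5854
25.2167 9.7535
37.2400 15.7568 4.9538
49.1017 24.6636 8.6703 1.9532
59.7731 37.2400 14.7225 3.8002 0.4483
69.3737 49.1017 24.0553 7.2489 0.9943 0.0000
78.0110 59.7731 37.2400 13.4615 2.2052 0.0000 0.0000
85.7815 69.3737 49.1017 24.0553 4.8906 0.0000 0.0000 0.0000
92.7724 78.0110 59.7731 37.2400 10.8464 0.0000 0.0000 0.0000 0.0000
99.0617 85.7815 69.3737 49.1017 24.0553 0.0000 0.0000 0.0000 0.0000 0.0000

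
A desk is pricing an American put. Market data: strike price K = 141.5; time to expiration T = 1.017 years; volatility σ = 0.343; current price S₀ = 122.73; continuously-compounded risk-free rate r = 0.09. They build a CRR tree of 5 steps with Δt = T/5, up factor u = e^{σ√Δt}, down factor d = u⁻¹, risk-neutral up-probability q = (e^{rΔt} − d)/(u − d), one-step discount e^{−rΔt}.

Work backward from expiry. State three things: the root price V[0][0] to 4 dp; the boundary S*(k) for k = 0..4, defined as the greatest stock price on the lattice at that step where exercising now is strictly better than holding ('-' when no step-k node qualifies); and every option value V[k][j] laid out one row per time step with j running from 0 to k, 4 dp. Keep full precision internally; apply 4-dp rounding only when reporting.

Δt=0.20340, u=1.16730, d=0.85668, q=0.52088, disc=e^(-rΔt)=0.98186
k=5 terminal: V=max(K-S,0) → 84.8709 64.3379 36.3599 0.0000 0.0000 0.0000
k=4: j=0 S=66.1031 intr=75.3969 cont=72.8301 V=75.3969[EX]; j=1 S=90.0713 intr=51.4287 cont=48.8620 V=51.4287[EX]; j=2 S=122.7300 intr=18.7700 cont=17.1047 V=18.7700[EX]; j=3 S=167.2303 intr=0.0000 cont=0.0000 V=0.0000[hold]; j=4 S=227.8659 intr=0.0000 cont=0.0000 V=0.0000[hold]  S*(4)=122.7300
k=3: j=0 S=77.1621 intr=64.3379 cont=61.7711 V=64.3379[EX]; j=1 S=105.1401 intr=36.3599 cont=33.7931 V=36.3599[EX]; j=2 S=143.2626 intr=0.0000 cont=8.8300 V=8.8300[hold]; j=3 S=195.2078 intr=0.0000 cont=0.0000 V=0.0000[hold]  S*(3)=105.1401
k=2: j=0 S=90.0713 intr=51.4287 cont=48.8620 V=51.4287[EX]; j=1 S=122.7300 intr=18.7700 cont=21.6206 V=21.6206[hold]; j=2 S=167.2303 intr=0.0000 cont=4.1539 V=4.1539[hold]  S*(2)=90.0713
k=1: j=0 S=105.1401 intr=36.3599 cont=35.2510 V=36.3599[EX]; j=1 S=143.2626 intr=0.0000 cont=12.2954 V=12.2954[hold]  S*(1)=105.1401
k=0: j=0 S=122.7300 intr=18.7700 cont=23.3930 V=23.3930[hold]  S*(0)=-

price = 23.3930
boundary = - 105.1401 90.0713 105.1401 122.7300
tree:
23.3930
36.3599 12.2954
51.4287 21.6206 4.1539
64.3379 36.3599 8.8300 0.0000
75.3969 51.4287 18.7700 0.0000 0.0000
84.8709 64.3379 36.3599 0.0000 0.0000 0.0000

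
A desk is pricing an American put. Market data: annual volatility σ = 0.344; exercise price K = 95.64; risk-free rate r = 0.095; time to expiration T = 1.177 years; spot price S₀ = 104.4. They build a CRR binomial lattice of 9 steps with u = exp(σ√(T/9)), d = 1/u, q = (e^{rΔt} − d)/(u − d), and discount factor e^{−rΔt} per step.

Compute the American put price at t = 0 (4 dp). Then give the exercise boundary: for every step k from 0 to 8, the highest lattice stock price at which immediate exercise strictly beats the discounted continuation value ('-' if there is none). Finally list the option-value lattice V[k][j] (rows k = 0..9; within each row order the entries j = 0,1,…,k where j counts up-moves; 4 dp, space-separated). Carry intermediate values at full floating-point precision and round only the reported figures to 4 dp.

params: Δt=0.13078 u=1.13247 d=0.88303 q=0.51906 e^(-rΔt)=0.98765
t_9 payoffs: 61.5632 51.9369 39.5912 23.7580 3.4522 0.0000 0.0000 0.0000 0.0000 0.0000
t_8: node(8,0) S=38.5910 payoff=57.0490 vs cont=55.8682 → 57.0490 [stop]  node(8,1) S=49.4925 payoff=46.1475 vs cont=44.9666 → 46.1475 [stop]  node(8,2) S=63.4736 payoff=32.1664 vs cont=30.9855 → 32.1664 [stop]  node(8,3) S=81.4042 payoff=14.2358 vs cont=13.0549 → 14.2358 [stop]  node(8,4) S=104.4000 payoff=0.0000 vs cont=1.6398 → 1.6398 [wait]  node(8,5) S=133.8919 payoff=0.0000 vs cont=0.0000 → 0.0000 [wait]  node(8,6) S=171.7149 payoff=0.0000 vs cont=0.0000 → 0.0000 [wait]  node(8,7) S=220.2225 payoff=0.0000 vs cont=0.0000 → 0.0000 [wait]  node(8,8) S=282.4330 payoff=0.0000 vs cont=0.0000 → 0.0000 [wait]  ⇒ S*(8)=81.4042
t_7: node(7,0) S=43.7031 payoff=51.9369 vs cont=50.7560 → 51.9369 [stop]  node(7,1) S=56.0488 payoff=39.5912 vs cont=38.4103 → 39.5912 [stop]  node(7,2) S=71.8820 payoff=23.7580 vs cont=22.5772 → 23.7580 [stop]  node(7,3) S=92.1878 payoff=3.4522 vs cont=7.6027 → 7.6027 [wait]  node(7,4) S=118.2299 payoff=0.0000 vs cont=0.7789 → 0.7789 [wait]  node(7,5) S=151.6286 payoff=0.0000 vs cont=0.0000 → 0.0000 [wait]  node(7,6) S=194.4620 payoff=0.0000 vs cont=0.0000 → 0.0000 [wait]  node(7,7) S=249.3954 payoff=0.0000 vs cont=0.0000 → 0.0000 [wait]  ⇒ S*(7)=71.8820
t_6: node(6,0) S=49.4925 payoff=46.1475 vs cont=44.9666 → 46.1475 [stop]  node(6,1) S=63.4736 payoff=32.1664 vs cont=30.9855 → 32.1664 [stop]  node(6,2) S=81.4042 payoff=14.2358 vs cont=15.1827 → 15.1827 [wait]  node(6,3) S=104.4000 payoff=0.0000 vs cont=4.0106 → 4.0106 [wait]  node(6,4) S=133.8919 payoff=0.0000 vs cont=0.3700 → 0.3700 [wait]  node(6,5) S=171.7149 payoff=0.0000 vs cont=0.0000 → 0.0000 [wait]  node(6,6) S=220.2225 payoff=0.0000 vs cont=0.0000 → 0.0000 [wait]  ⇒ S*(6)=63.4736
t_5: node(5,0) S=56.0488 payoff=39.5912 vs cont=38.4103 → 39.5912 [stop]  node(5,1) S=71.8820 payoff=23.7580 vs cont=23.0626 → 23.7580 [stop]  node(5,2) S=92.1878 payoff=3.4522 vs cont=9.2679 → 9.2679 [wait]  node(5,3) S=118.2299 payoff=0.0000 vs cont=2.0947 → 2.0947 [wait]  node(5,4) S=151.6286 payoff=0.0000 vs cont=0.1757 → 0.1757 [wait]  node(5,5) S=194.4620 payoff=0.0000 vs cont=0.0000 → 0.0000 [wait]  ⇒ S*(5)=71.8820
t_4: node(4,0) S=63.4736 payoff=32.1664 vs cont=30.9855 → 32.1664 [stop]  node(4,1) S=81.4042 payoff=14.2358 vs cont=16.0364 → 16.0364 [wait]  node(4,2) S=104.4000 payoff=0.0000 vs cont=5.4762 → 5.4762 [wait]  node(4,3) S=133.8919 payoff=0.0000 vs cont=1.0851 → 1.0851 [wait]  node(4,4) S=171.7149 payoff=0.0000 vs cont=0.0835 → 0.0835 [wait]  ⇒ S*(4)=63.4736
t_3: node(3,0) S=71.8820 payoff=23.7580 vs cont=23.5002 → 23.7580 [stop]  node(3,1) S=92.1878 payoff=3.4522 vs cont=10.4247 → 10.4247 [wait]  node(3,2) S=118.2299 payoff=0.0000 vs cont=3.1575 → 3.1575 [wait]  node(3,3) S=151.6286 payoff=0.0000 vs cont=0.5582 → 0.5582 [wait]  ⇒ S*(3)=71.8820
t_2: node(2,0) S=81.4042 payoff=14.2358 vs cont=16.6294 → 16.6294 [wait]  node(2,1) S=104.4000 payoff=0.0000 vs cont=6.5705 → 6.5705 [wait]  node(2,2) S=133.8919 payoff=0.0000 vs cont=1.7860 → 1.7860 [wait]  ⇒ S*(2)=-
t_1: node(1,0) S=92.1878 payoff=3.4522 vs cont=11.2674 → 11.2674 [wait]  node(1,1) S=118.2299 payoff=0.0000 vs cont=4.0366 → 4.0366 [wait]  ⇒ S*(1)=-
t_0: node(0,0) S=104.4000 payoff=0.0000 vs cont=7.4214 → 7.4214 [wait]  ⇒ S*(0)=-

price = 7.4214
boundary = - - - 71.8820 63.4736 71.8820 63.4736 71.8820 81.4042
tree:
7.4214
11.2674 4.0366
16.6294 6.5705 1.7860
23.7580 10.4247 3.1575 0.5582
32.1664 16.0364 5.4762 1.0851 0.0835
39.5912 23.7580 9.2679 2.0947 0.1757 0.0000
46.1475 32.1664 15.1827 4.0106 0.3700 0.0000 0.0000
51.9369 39.5912 23.7580 7.6027 0.7789 0.0000 0.0000 0.0000
57.0490 46.1475 32.1664 14.2358 1.6398 0.0000 0.0000 0.0000 0.0000
61.5632 51.9369 39.5912 23.7580 3.4522 0.0000 0.0000 0.0000 0.0000 0.0000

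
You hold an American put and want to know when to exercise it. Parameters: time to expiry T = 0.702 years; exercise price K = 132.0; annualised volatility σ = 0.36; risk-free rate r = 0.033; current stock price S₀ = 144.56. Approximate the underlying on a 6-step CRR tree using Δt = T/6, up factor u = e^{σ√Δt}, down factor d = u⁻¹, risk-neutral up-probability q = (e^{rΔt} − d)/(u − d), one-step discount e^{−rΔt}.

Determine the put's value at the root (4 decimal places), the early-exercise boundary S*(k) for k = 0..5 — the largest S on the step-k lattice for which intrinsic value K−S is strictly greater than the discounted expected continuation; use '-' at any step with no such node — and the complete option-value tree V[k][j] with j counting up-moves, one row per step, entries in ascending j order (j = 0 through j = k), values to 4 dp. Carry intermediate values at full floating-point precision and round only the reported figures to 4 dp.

price = 10.3959
boundary = - - - - 88.3352 99.9108
tree:
10.3959
15.7723 4.7680
23.1579 8.0532 1.3166
32.6318 13.2796 2.5661 0.0000
43.6648 21.1731 5.0012 0.0000 0.0000
53.8992 32.0892 9.7471 0.0000 0.0000 0.0000
62.9479 43.6648 18.9967 0.0000 0.0000 0.0000 0.0000

Δt=0.11700, u=1.13104, d=0.88414, q=0.48492, disc=e^(-rΔt)=0.99615
k=6 terminal: V=max(K-S,0) → 62.9479 43.6648 18.9967 0.0000 0.0000 0.0000 0.0000
k=5: j=0 S=78.1008 intr=53.8992 cont=53.3906 V=53.8992[EX]; j=1 S=99.9108 intr=32.0892 cont=31.5805 V=32.0892[EX]; j=2 S=127.8114 intr=4.1886 cont=9.7471 V=9.7471[hold]; j=3 S=163.5034 intr=0.0000 cont=0.0000 V=0.0000[hold]; j=4 S=209.1625 intr=0.0000 cont=0.0000 V=0.0000[hold]; j=5 S=267.5722 intr=0.0000 cont=0.0000 V=0.0000[hold]  S*(5)=99.9108
k=4: j=0 S=88.3352 intr=43.6648 cont=43.1561 V=43.6648[EX]; j=1 S=113.0033 intr=18.9967 cont=21.1731 V=21.1731[hold]; j=2 S=144.5600 intr=0.0000 cont=5.0012 V=5.0012[hold]; j=3 S=184.9291 intr=0.0000 cont=0.0000 V=0.0000[hold]; j=4 S=236.5715 intr=0.0000 cont=0.0000 V=0.0000[hold]  S*(4)=88.3352
k=3: j=0 S=99.9108 intr=32.0892 cont=32.6318 V=32.6318[hold]; j=1 S=127.8114 intr=4.1886 cont=13.2796 V=13.2796[hold]; j=2 S=163.5034 intr=0.0000 cont=2.5661 V=2.5661[hold]; j=3 S=209.1625 intr=0.0000 cont=0.0000 V=0.0000[hold]  S*(3)=-
k=2: j=0 S=113.0033 intr=18.9967 cont=23.1579 V=23.1579[hold]; j=1 S=144.5600 intr=0.0000 cont=8.0532 V=8.0532[hold]; j=2 S=184.9291 intr=0.0000 cont=1.3166 V=1.3166[hold]  S*(2)=-
k=1: j=0 S=127.8114 intr=4.1886 cont=15.7723 V=15.7723[hold]; j=1 S=163.5034 intr=0.0000 cont=4.7680 V=4.7680[hold]  S*(1)=-
k=0: j=0 S=144.5600 intr=0.0000 cont=10.3959 V=10.3959[hold]  S*(0)=-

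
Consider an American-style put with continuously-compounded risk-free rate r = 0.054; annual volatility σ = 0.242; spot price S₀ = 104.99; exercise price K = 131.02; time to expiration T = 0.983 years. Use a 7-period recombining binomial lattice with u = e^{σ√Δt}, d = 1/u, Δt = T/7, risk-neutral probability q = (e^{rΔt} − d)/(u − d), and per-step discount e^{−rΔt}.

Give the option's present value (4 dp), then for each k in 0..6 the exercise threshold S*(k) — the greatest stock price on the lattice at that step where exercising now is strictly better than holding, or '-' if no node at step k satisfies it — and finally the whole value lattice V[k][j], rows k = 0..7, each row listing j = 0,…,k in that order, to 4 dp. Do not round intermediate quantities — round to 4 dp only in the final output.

price = 26.1247
boundary = - 95.8878 104.9900 95.8878 104.9900 95.8878 104.9900
tree:
26.1247
35.1322 18.1682
43.4453 26.0300 11.1558
51.0377 35.1322 17.4150 5.5243
57.9719 43.4453 26.0300 9.6942 1.7447
64.3048 51.0377 35.1322 16.3689 3.6567 0.0000
70.0888 57.9719 43.4453 26.0300 7.6642 0.0000 0.0000
75.3713 64.3048 51.0377 35.1322 16.0637 0.0000 0.0000 0.0000

Δt=0.14043  u=1.09493  d=0.91330  q=0.51925  discount=0.99245
step 7 (expiry): payoffs max(K−S,0) = 75.3713 64.3048 51.0377 35.1322 16.0637 0.0000 0.0000 0.0000
step 6: (k=6,j=0): S=60.9312, (K−S)⁺=70.0888, hold=69.0990 ⇒ V=70.0888 exercise | (k=6,j=1): S=73.0481, (K−S)⁺=57.9719, hold=56.9821 ⇒ V=57.9719 exercise | (k=6,j=2): S=87.5747, (K−S)⁺=43.4453, hold=42.4555 ⇒ V=43.4453 exercise | (k=6,j=3): S=104.9900, (K−S)⁺=26.0300, hold=25.0402 ⇒ V=26.0300 exercise | (k=6,j=4): S=125.8686, (K−S)⁺=5.1514, hold=7.6642 ⇒ V=7.6642 continue | (k=6,j=5): S=150.8991, (K−S)⁺=0.0000, hold=0.0000 ⇒ V=0.0000 continue | (k=6,j=6): S=180.9073, (K−S)⁺=0.0000, hold=0.0000 ⇒ V=0.0000 continue  boundary S*=104.9900
step 5: (k=5,j=0): S=66.7152, (K−S)⁺=64.3048, hold=63.3151 ⇒ V=64.3048 exercise | (k=5,j=1): S=79.9823, (K−S)⁺=51.0377, hold=50.0479 ⇒ V=51.0377 exercise | (k=5,j=2): S=95.8878, (K−S)⁺=35.1322, hold=34.1424 ⇒ V=35.1322 exercise | (k=5,j=3): S=114.9563, (K−S)⁺=16.0637, hold=16.3689 ⇒ V=16.3689 continue | (k=5,j=4): S=137.8167, (K−S)⁺=0.0000, hold=3.6567 ⇒ V=3.6567 continue | (k=5,j=5): S=165.2233, (K−S)⁺=0.0000, hold=0.0000 ⇒ V=0.0000 continue  boundary S*=95.8878
step 4: (k=4,j=0): S=73.0481, (K−S)⁺=57.9719, hold=56.9821 ⇒ V=57.9719 exercise | (k=4,j=1): S=87.5747, (K−S)⁺=43.4453, hold=42.4555 ⇒ V=43.4453 exercise | (k=4,j=2): S=104.9900, (K−S)⁺=26.0300, hold=25.1975 ⇒ V=26.0300 exercise | (k=4,j=3): S=125.8686, (K−S)⁺=5.1514, hold=9.6942 ⇒ V=9.6942 continue | (k=4,j=4): S=150.8991, (K−S)⁺=0.0000, hold=1.7447 ⇒ V=1.7447 continue  boundary S*=104.9900
step 3: (k=3,j=0): S=79.9823, (K−S)⁺=51.0377, hold=50.0479 ⇒ V=51.0377 exercise | (k=3,j=1): S=95.8878, (K−S)⁺=35.1322, hold=34.1424 ⇒ V=35.1322 exercise | (k=3,j=2): S=114.9563, (K−S)⁺=16.0637, hold=17.4150 ⇒ V=17.4150 continue | (k=3,j=3): S=137.8167, (K−S)⁺=0.0000, hold=5.5243 ⇒ V=5.5243 continue  boundary S*=95.8878
step 2: (k=2,j=0): S=87.5747, (K−S)⁺=43.4453, hold=42.4555 ⇒ V=43.4453 exercise | (k=2,j=1): S=104.9900, (K−S)⁺=26.0300, hold=25.7366 ⇒ V=26.0300 exercise | (k=2,j=2): S=125.8686, (K−S)⁺=5.1514, hold=11.1558 ⇒ V=11.1558 continue  boundary S*=104.9900
step 1: (k=1,j=0): S=95.8878, (K−S)⁺=35.1322, hold=34.1424 ⇒ V=35.1322 exercise | (k=1,j=1): S=114.9563, (K−S)⁺=16.0637, hold=18.1682 ⇒ V=18.1682 continue  boundary S*=95.8878
step 0: (k=0,j=0): S=104.9900, (K−S)⁺=26.0300, hold=26.1247 ⇒ V=26.1247 continue  boundary S*=-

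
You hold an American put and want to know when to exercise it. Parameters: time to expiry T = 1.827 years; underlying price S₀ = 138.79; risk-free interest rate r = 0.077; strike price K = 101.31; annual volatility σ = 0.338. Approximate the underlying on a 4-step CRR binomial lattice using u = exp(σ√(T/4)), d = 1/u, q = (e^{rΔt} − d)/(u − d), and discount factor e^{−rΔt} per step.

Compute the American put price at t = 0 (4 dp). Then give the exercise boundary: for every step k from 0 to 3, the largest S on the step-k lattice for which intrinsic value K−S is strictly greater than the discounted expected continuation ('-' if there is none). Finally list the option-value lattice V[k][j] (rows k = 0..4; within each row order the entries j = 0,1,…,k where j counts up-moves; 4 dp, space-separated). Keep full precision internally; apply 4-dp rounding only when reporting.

params: Δt=0.45675 u=1.25663 d=0.79578 q=0.52081 e^(-rΔt)=0.96544
t_4 payoffs: 45.6514 13.4189 0.0000 0.0000 0.0000
t_3: node(3,0) S=69.9421 payoff=31.3679 vs cont=27.8668 → 31.3679 [stop]  node(3,1) S=110.4464 payoff=0.0000 vs cont=6.2079 → 6.2079 [wait]  node(3,2) S=174.4073 payoff=0.0000 vs cont=0.0000 → 0.0000 [wait]  node(3,3) S=275.4088 payoff=0.0000 vs cont=0.0000 → 0.0000 [wait]  ⇒ S*(3)=69.9421
t_2: node(2,0) S=87.8911 payoff=13.4189 vs cont=17.6331 → 17.6331 [wait]  node(2,1) S=138.7900 payoff=0.0000 vs cont=2.8720 → 2.8720 [wait]  node(2,2) S=219.1650 payoff=0.0000 vs cont=0.0000 → 0.0000 [wait]  ⇒ S*(2)=-
t_1: node(1,0) S=110.4464 payoff=0.0000 vs cont=9.6016 → 9.6016 [wait]  node(1,1) S=174.4073 payoff=0.0000 vs cont=1.3286 → 1.3286 [wait]  ⇒ S*(1)=-
t_0: node(0,0) S=138.7900 payoff=0.0000 vs cont=5.1100 → 5.1100 [wait]  ⇒ S*(0)=-

price = 5.1100
boundary = - - - 69.9421
tree:
5.1100
9.6016 1.3286
17.6331 2.8720 0.0000
31.3679 6.2079 0.0000 0.0000
45.6514 13.4189 0.0000 0.0000 0.0000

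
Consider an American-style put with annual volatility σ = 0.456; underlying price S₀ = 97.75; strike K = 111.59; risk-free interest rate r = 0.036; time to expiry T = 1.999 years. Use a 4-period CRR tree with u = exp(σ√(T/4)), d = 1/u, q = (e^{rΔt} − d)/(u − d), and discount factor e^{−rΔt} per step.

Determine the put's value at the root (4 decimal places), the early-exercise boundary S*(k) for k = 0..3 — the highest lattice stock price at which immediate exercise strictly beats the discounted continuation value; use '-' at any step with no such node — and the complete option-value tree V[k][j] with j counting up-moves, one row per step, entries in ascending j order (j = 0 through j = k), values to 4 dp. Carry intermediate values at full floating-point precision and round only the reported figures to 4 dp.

price = 30.6489
boundary = - - 51.3001 70.8137
tree:
30.6489
43.8783 15.5764
60.2899 25.4174 4.0714
74.4263 40.7763 7.5065 0.0000
84.6672 60.2899 13.8400 0.0000 0.0000

params: Δt=0.49975 u=1.38038 d=0.72444 q=0.44778 e^(-rΔt)=0.98217
t_4 payoffs: 84.6672 60.2899 13.8400 0.0000 0.0000
t_3: node(3,0) S=37.1637 payoff=74.4263 vs cont=72.4366 → 74.4263 [stop]  node(3,1) S=70.8137 payoff=40.7763 vs cont=38.7866 → 40.7763 [stop]  node(3,2) S=134.9323 payoff=0.0000 vs cont=7.5065 → 7.5065 [wait]  node(3,3) S=257.1073 payoff=0.0000 vs cont=0.0000 → 0.0000 [wait]  ⇒ S*(3)=70.8137
t_2: node(2,0) S=51.3001 payoff=60.2899 vs cont=58.3002 → 60.2899 [stop]  node(2,1) S=97.7500 payoff=13.8400 vs cont=25.4174 → 25.4174 [wait]  node(2,2) S=186.2581 payoff=0.0000 vs cont=4.0714 → 4.0714 [wait]  ⇒ S*(2)=51.3001
t_1: node(1,0) S=70.8137 payoff=40.7763 vs cont=43.8783 → 43.8783 [wait]  node(1,1) S=134.9323 payoff=0.0000 vs cont=15.5764 → 15.5764 [wait]  ⇒ S*(1)=-
t_0: node(0,0) S=97.7500 payoff=13.8400 vs cont=30.6489 → 30.6489 [wait]  ⇒ S*(0)=-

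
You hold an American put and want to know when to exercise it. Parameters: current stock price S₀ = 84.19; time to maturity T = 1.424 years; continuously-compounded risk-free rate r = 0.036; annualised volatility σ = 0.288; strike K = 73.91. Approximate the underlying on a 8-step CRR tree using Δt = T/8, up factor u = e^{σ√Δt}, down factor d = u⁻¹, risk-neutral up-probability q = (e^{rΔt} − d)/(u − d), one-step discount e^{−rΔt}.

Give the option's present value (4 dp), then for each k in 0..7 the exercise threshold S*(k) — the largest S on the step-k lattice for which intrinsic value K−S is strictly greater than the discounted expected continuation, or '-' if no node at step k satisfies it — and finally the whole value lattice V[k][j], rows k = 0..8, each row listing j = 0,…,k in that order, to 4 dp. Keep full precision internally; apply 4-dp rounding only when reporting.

price = 5.4275
boundary = - - - - 51.7822 45.8575 51.7822 58.4724
tree:
5.4275
8.0845 2.7985
11.7075 4.5084 1.0975
16.4053 7.0866 1.9476 0.2482
22.1278 10.8043 3.4016 0.4956 0.0000
28.0525 15.8490 5.8191 0.9897 0.0000 0.0000
33.2993 22.1278 9.6757 1.9766 0.0000 0.0000 0.0000
37.9458 28.0525 15.4376 3.9473 0.0000 0.0000 0.0000 0.0000
42.0606 33.2993 22.1278 7.8831 0.0000 0.0000 0.0000 0.0000 0.0000

params: Δt=0.17800 u=1.12920 d=0.88558 q=0.49605 e^(-rΔt)=0.99361
t_8 payoffs: 42.0606 33.2993 22.1278 7.8831 0.0000 0.0000 0.0000 0.0000 0.0000
t_7: node(7,0) S=35.9642 payoff=37.9458 vs cont=37.4737 → 37.9458 [stop]  node(7,1) S=45.8575 payoff=28.0525 vs cont=27.5804 → 28.0525 [stop]  node(7,2) S=58.4724 payoff=15.4376 vs cont=14.9655 → 15.4376 [stop]  node(7,3) S=74.5574 payoff=0.0000 vs cont=3.9473 → 3.9473 [wait]  node(7,4) S=95.0671 payoff=0.0000 vs cont=0.0000 → 0.0000 [wait]  node(7,5) S=121.2189 payoff=0.0000 vs cont=0.0000 → 0.0000 [wait]  node(7,6) S=154.5647 payoff=0.0000 vs cont=0.0000 → 0.0000 [wait]  node(7,7) S=197.0835 payoff=0.0000 vs cont=0.0000 → 0.0000 [wait]  ⇒ S*(7)=58.4724
t_6: node(6,0) S=40.6107 payoff=33.2993 vs cont=32.8272 → 33.2993 [stop]  node(6,1) S=51.7822 payoff=22.1278 vs cont=21.6557 → 22.1278 [stop]  node(6,2) S=66.0269 payoff=7.8831 vs cont=9.6757 → 9.6757 [wait]  node(6,3) S=84.1900 payoff=0.0000 vs cont=1.9766 → 1.9766 [wait]  node(6,4) S=107.3496 payoff=0.0000 vs cont=0.0000 → 0.0000 [wait]  node(6,5) S=136.8801 payoff=0.0000 vs cont=0.0000 → 0.0000 [wait]  node(6,6) S=174.5341 payoff=0.0000 vs cont=0.0000 → 0.0000 [wait]  ⇒ S*(6)=51.7822
t_5: node(5,0) S=45.8575 payoff=28.0525 vs cont=27.5804 → 28.0525 [stop]  node(5,1) S=58.4724 payoff=15.4376 vs cont=15.8490 → 15.8490 [wait]  node(5,2) S=74.5574 payoff=0.0000 vs cont=5.8191 → 5.8191 [wait]  node(5,3) S=95.0671 payoff=0.0000 vs cont=0.9897 → 0.9897 [wait]  node(5,4) S=121.2189 payoff=0.0000 vs cont=0.0000 → 0.0000 [wait]  node(5,5) S=154.5647 payoff=0.0000 vs cont=0.0000 → 0.0000 [wait]  ⇒ S*(5)=45.8575
t_4: node(4,0) S=51.7822 payoff=22.1278 vs cont=21.8585 → 22.1278 [stop]  node(4,1) S=66.0269 payoff=7.8831 vs cont=10.8043 → 10.8043 [wait]  node(4,2) S=84.1900 payoff=0.0000 vs cont=3.4016 → 3.4016 [wait]  node(4,3) S=107.3496 payoff=0.0000 vs cont=0.4956 → 0.4956 [wait]  node(4,4) S=136.8801 payoff=0.0000 vs cont=0.0000 → 0.0000 [wait]  ⇒ S*(4)=51.7822
t_3: node(3,0) S=58.4724 payoff=15.4376 vs cont=16.4053 → 16.4053 [wait]  node(3,1) S=74.5574 payoff=0.0000 vs cont=7.0866 → 7.0866 [wait]  node(3,2) S=95.0671 payoff=0.0000 vs cont=1.9476 → 1.9476 [wait]  node(3,3) S=121.2189 payoff=0.0000 vs cont=0.2482 → 0.2482 [wait]  ⇒ S*(3)=-
t_2: node(2,0) S=66.0269 payoff=7.8831 vs cont=11.7075 → 11.7075 [wait]  node(2,1) S=84.1900 payoff=0.0000 vs cont=4.5084 → 4.5084 [wait]  node(2,2) S=107.3496 payoff=0.0000 vs cont=1.0975 → 1.0975 [wait]  ⇒ S*(2)=-
t_1: node(1,0) S=74.5574 payoff=0.0000 vs cont=8.0845 → 8.0845 [wait]  node(1,1) S=95.0671 payoff=0.0000 vs cont=2.7985 → 2.7985 [wait]  ⇒ S*(1)=-
t_0: node(0,0) S=84.1900 payoff=0.0000 vs cont=5.4275 → 5.4275 [wait]  ⇒ S*(0)=-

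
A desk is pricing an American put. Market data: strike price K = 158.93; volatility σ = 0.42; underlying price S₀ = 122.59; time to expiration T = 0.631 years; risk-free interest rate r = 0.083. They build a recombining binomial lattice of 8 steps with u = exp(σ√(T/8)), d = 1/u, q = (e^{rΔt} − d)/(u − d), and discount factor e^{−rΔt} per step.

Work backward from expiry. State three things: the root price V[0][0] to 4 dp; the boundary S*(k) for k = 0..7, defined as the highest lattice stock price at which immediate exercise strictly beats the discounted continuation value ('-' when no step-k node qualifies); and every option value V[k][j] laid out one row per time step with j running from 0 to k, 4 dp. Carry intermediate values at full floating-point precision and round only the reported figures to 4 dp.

price = 38.4166
boundary = - 108.9501 96.8278 108.9501 96.8278 108.9501 122.5900 137.9376
tree:
38.4166
49.9799 27.2818
62.1022 37.6022 17.2514
72.8757 49.9799 25.6366 9.0371
82.4505 62.1022 36.6665 14.8704 3.2837
90.9600 72.8757 49.9799 23.7466 6.1305 0.4610
98.5226 82.4505 62.1022 36.3400 11.3815 0.9249 0.0000
105.2438 90.9600 72.8757 49.9799 20.9924 1.8558 0.0000 0.0000
111.2172 98.5226 82.4505 62.1022 36.3400 3.7234 0.0000 0.0000 0.0000

Δt=0.07888, u=1.12519, d=0.88874, q=0.49832, disc=e^(-rΔt)=0.99347
k=8 terminal: V=max(K-S,0) → 111.2172 98.5226 82.4505 62.1022 36.3400 3.7234 0.0000 0.0000 0.0000
k=7: j=0 S=53.6862 intr=105.2438 cont=104.2068 V=105.2438[EX]; j=1 S=67.9700 intr=90.9600 cont=89.9229 V=90.9600[EX]; j=2 S=86.0543 intr=72.8757 cont=71.8387 V=72.8757[EX]; j=3 S=108.9501 intr=49.9799 cont=48.9429 V=49.9799[EX]; j=4 S=137.9376 intr=20.9924 cont=19.9554 V=20.9924[EX]; j=5 S=174.6375 intr=0.0000 cont=1.8558 V=1.8558[hold]; j=6 S=221.1020 intr=0.0000 cont=0.0000 V=0.0000[hold]; j=7 S=279.9288 intr=0.0000 cont=0.0000 V=0.0000[hold]  S*(7)=137.9376
k=6: j=0 S=60.4074 intr=98.5226 cont=97.4856 V=98.5226[EX]; j=1 S=76.4795 intr=82.4505 cont=81.4135 V=82.4505[EX]; j=2 S=96.8278 intr=62.1022 cont=61.0652 V=62.1022[EX]; j=3 S=122.5900 intr=36.3400 cont=35.3029 V=36.3400[EX]; j=4 S=155.2066 intr=3.7234 cont=11.3815 V=11.3815[hold]; j=5 S=196.5012 intr=0.0000 cont=0.9249 V=0.9249[hold]; j=6 S=248.7827 intr=0.0000 cont=0.0000 V=0.0000[hold]  S*(6)=122.5900
k=5: j=0 S=67.9700 intr=90.9600 cont=89.9229 V=90.9600[EX]; j=1 S=86.0543 intr=72.8757 cont=71.8387 V=72.8757[EX]; j=2 S=108.9501 intr=49.9799 cont=48.9429 V=49.9799[EX]; j=3 S=137.9376 intr=20.9924 cont=23.7466 V=23.7466[hold]; j=4 S=174.6375 intr=0.0000 cont=6.1305 V=6.1305[hold]; j=5 S=221.1020 intr=0.0000 cont=0.4610 V=0.4610[hold]  S*(5)=108.9501
k=4: j=0 S=76.4795 intr=82.4505 cont=81.4135 V=82.4505[EX]; j=1 S=96.8278 intr=62.1022 cont=61.0652 V=62.1022[EX]; j=2 S=122.5900 intr=36.3400 cont=36.6665 V=36.6665[hold]; j=3 S=155.2066 intr=3.7234 cont=14.8704 V=14.8704[hold]; j=4 S=196.5012 intr=0.0000 cont=3.2837 V=3.2837[hold]  S*(4)=96.8278
k=3: j=0 S=86.0543 intr=72.8757 cont=71.8387 V=72.8757[EX]; j=1 S=108.9501 intr=49.9799 cont=49.1045 V=49.9799[EX]; j=2 S=137.9376 intr=20.9924 cont=25.6366 V=25.6366[hold]; j=3 S=174.6375 intr=0.0000 cont=9.0371 V=9.0371[hold]  S*(3)=108.9501
k=2: j=0 S=96.8278 intr=62.1022 cont=61.0652 V=62.1022[EX]; j=1 S=122.5900 intr=36.3400 cont=37.6022 V=37.6022[hold]; j=2 S=155.2066 intr=3.7234 cont=17.2514 V=17.2514[hold]  S*(2)=96.8278
k=1: j=0 S=108.9501 intr=49.9799 cont=49.5677 V=49.9799[EX]; j=1 S=137.9376 intr=20.9924 cont=27.2818 V=27.2818[hold]  S*(1)=108.9501
k=0: j=0 S=122.5900 intr=36.3400 cont=38.4166 V=38.4166[hold]  S*(0)=-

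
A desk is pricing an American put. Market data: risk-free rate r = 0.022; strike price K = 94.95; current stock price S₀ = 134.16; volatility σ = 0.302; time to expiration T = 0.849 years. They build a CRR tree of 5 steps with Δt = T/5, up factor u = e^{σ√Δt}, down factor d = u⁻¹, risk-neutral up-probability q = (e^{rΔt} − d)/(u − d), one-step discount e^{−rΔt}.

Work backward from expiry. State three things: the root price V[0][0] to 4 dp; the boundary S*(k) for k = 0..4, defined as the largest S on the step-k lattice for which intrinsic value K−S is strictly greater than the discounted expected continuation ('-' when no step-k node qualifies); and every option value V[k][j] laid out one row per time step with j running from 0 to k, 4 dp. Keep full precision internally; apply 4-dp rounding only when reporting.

params: Δt=0.16980 u=1.13252 d=0.88299 q=0.48393 e^(-rΔt)=0.99627
t_5 payoffs: 22.9396 2.5895 0.0000 0.0000 0.0000 0.0000
t_4: node(4,0) S=81.5532 payoff=13.3968 vs cont=13.0428 → 13.3968 [stop]  node(4,1) S=104.6001 payoff=0.0000 vs cont=1.3314 → 1.3314 [wait]  node(4,2) S=134.1600 payoff=0.0000 vs cont=0.0000 → 0.0000 [wait]  node(4,3) S=172.0736 payoff=0.0000 vs cont=0.0000 → 0.0000 [wait]  node(4,4) S=220.7015 payoff=0.0000 vs cont=0.0000 → 0.0000 [wait]  ⇒ S*(4)=81.5532
t_3: node(3,0) S=92.3605 payoff=2.5895 vs cont=7.5299 → 7.5299 [wait]  node(3,1) S=118.4616 payoff=0.0000 vs cont=0.6845 → 0.6845 [wait]  node(3,2) S=151.9388 payoff=0.0000 vs cont=0.0000 → 0.0000 [wait]  node(3,3) S=194.8766 payoff=0.0000 vs cont=0.0000 → 0.0000 [wait]  ⇒ S*(3)=-
t_2: node(2,0) S=104.6001 payoff=0.0000 vs cont=4.2015 → 4.2015 [wait]  node(2,1) S=134.1600 payoff=0.0000 vs cont=0.3519 → 0.3519 [wait]  node(2,2) S=172.0736 payoff=0.0000 vs cont=0.0000 → 0.0000 [wait]  ⇒ S*(2)=-
t_1: node(1,0) S=118.4616 payoff=0.0000 vs cont=2.3299 → 2.3299 [wait]  node(1,1) S=151.9388 payoff=0.0000 vs cont=0.1810 → 0.1810 [wait]  ⇒ S*(1)=-
t_0: node(0,0) S=134.1600 payoff=0.0000 vs cont=1.2851 → 1.2851 [wait]  ⇒ S*(0)=-

price = 1.2851
boundary = - - - - 81.5532
tree:
1.2851
2.3299 0.1810
4.2015 0.3519 0.0000
7.5299 0.6845 0.0000 0.0000
13.3968 1.3314 0.0000 0.0000 0.0000
22.9396 2.5895 0.0000 0.0000 0.0000 0.0000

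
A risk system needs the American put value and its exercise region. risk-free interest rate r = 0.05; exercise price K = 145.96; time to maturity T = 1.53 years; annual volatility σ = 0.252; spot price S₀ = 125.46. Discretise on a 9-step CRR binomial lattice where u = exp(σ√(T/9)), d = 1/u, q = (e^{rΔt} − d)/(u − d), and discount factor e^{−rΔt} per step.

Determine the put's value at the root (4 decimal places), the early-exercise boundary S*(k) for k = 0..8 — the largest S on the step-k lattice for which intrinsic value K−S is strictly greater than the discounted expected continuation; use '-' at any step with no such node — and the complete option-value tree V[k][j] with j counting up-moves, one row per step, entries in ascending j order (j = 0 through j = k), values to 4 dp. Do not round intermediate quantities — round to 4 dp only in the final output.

Δt=0.17000  u=1.10949  d=0.90131  q=0.51505  discount=0.99154
step 9 (expiry): payoffs max(K−S,0) = 96.7121 85.3372 71.3350 54.0987 32.8812 6.7631 0.0000 0.0000 0.0000 0.0000
step 8: (k=8,j=0): S=54.6401, (K−S)⁺=91.3199, hold=90.0845 ⇒ V=91.3199 exercise | (k=8,j=1): S=67.2605, (K−S)⁺=78.6995, hold=77.4641 ⇒ V=78.6995 exercise | (k=8,j=2): S=82.7958, (K−S)⁺=63.1642, hold=61.9287 ⇒ V=63.1642 exercise | (k=8,j=3): S=101.9194, (K−S)⁺=44.0406, hold=42.8052 ⇒ V=44.0406 exercise | (k=8,j=4): S=125.4600, (K−S)⁺=20.5000, hold=19.2646 ⇒ V=20.5000 exercise | (k=8,j=5): S=154.4378, (K−S)⁺=0.0000, hold=3.2520 ⇒ V=3.2520 continue | (k=8,j=6): S=190.1087, (K−S)⁺=0.0000, hold=0.0000 ⇒ V=0.0000 continue | (k=8,j=7): S=234.0186, (K−S)⁺=0.0000, hold=0.0000 ⇒ V=0.0000 continue | (k=8,j=8): S=288.0705, (K−S)⁺=0.0000, hold=0.0000 ⇒ V=0.0000 continue  boundary S*=125.4600
step 7: (k=7,j=0): S=60.6228, (K−S)⁺=85.3372, hold=84.1018 ⇒ V=85.3372 exercise | (k=7,j=1): S=74.6250, (K−S)⁺=71.3350, hold=70.0996 ⇒ V=71.3350 exercise | (k=7,j=2): S=91.8613, (K−S)⁺=54.0987, hold=52.8633 ⇒ V=54.0987 exercise | (k=7,j=3): S=113.0788, (K−S)⁺=32.8812, hold=31.6458 ⇒ V=32.8812 exercise | (k=7,j=4): S=139.1969, (K−S)⁺=6.7631, hold=11.5181 ⇒ V=11.5181 continue | (k=7,j=5): S=171.3475, (K−S)⁺=0.0000, hold=1.5637 ⇒ V=1.5637 continue | (k=7,j=6): S=210.9241, (K−S)⁺=0.0000, hold=0.0000 ⇒ V=0.0000 continue | (k=7,j=7): S=259.6418, (K−S)⁺=0.0000, hold=0.0000 ⇒ V=0.0000 continue  boundary S*=113.0788
step 6: (k=6,j=0): S=67.2605, (K−S)⁺=78.6995, hold=77.4641 ⇒ V=78.6995 exercise | (k=6,j=1): S=82.7958, (K−S)⁺=63.1642, hold=61.9287 ⇒ V=63.1642 exercise | (k=6,j=2): S=101.9194, (K−S)⁺=44.0406, hold=42.8052 ⇒ V=44.0406 exercise | (k=6,j=3): S=125.4600, (K−S)⁺=20.5000, hold=21.6929 ⇒ V=21.6929 continue | (k=6,j=4): S=154.4378, (K−S)⁺=0.0000, hold=6.3370 ⇒ V=6.3370 continue | (k=6,j=5): S=190.1087, (K−S)⁺=0.0000, hold=0.7519 ⇒ V=0.7519 continue | (k=6,j=6): S=234.0186, (K−S)⁺=0.0000, hold=0.0000 ⇒ V=0.0000 continue  boundary S*=101.9194
step 5: (k=5,j=0): S=74.6250, (K−S)⁺=71.3350, hold=70.0996 ⇒ V=71.3350 exercise | (k=5,j=1): S=91.8613, (K−S)⁺=54.0987, hold=52.8633 ⇒ V=54.0987 exercise | (k=5,j=2): S=113.0788, (K−S)⁺=32.8812, hold=32.2550 ⇒ V=32.8812 exercise | (k=5,j=3): S=139.1969, (K−S)⁺=6.7631, hold=13.6671 ⇒ V=13.6671 continue | (k=5,j=4): S=171.3475, (K−S)⁺=0.0000, hold=3.4311 ⇒ V=3.4311 continue | (k=5,j=5): S=210.9241, (K−S)⁺=0.0000, hold=0.3615 ⇒ V=0.3615 continue  boundary S*=113.0788
step 4: (k=4,j=0): S=82.7958, (K−S)⁺=63.1642, hold=61.9287 ⇒ V=63.1642 exercise | (k=4,j=1): S=101.9194, (K−S)⁺=44.0406, hold=42.8052 ⇒ V=44.0406 exercise | (k=4,j=2): S=125.4600, (K−S)⁺=20.5000, hold=22.7904 ⇒ V=22.7904 continue | (k=4,j=3): S=154.4378, (K−S)⁺=0.0000, hold=8.3240 ⇒ V=8.3240 continue | (k=4,j=4): S=190.1087, (K−S)⁺=0.0000, hold=1.8344 ⇒ V=1.8344 continue  boundary S*=101.9194
step 3: (k=3,j=0): S=91.8613, (K−S)⁺=54.0987, hold=52.8633 ⇒ V=54.0987 exercise | (k=3,j=1): S=113.0788, (K−S)⁺=32.8812, hold=32.8155 ⇒ V=32.8812 exercise | (k=3,j=2): S=139.1969, (K−S)⁺=6.7631, hold=15.2096 ⇒ V=15.2096 continue | (k=3,j=3): S=171.3475, (K−S)⁺=0.0000, hold=4.9394 ⇒ V=4.9394 continue  boundary S*=113.0788
step 2: (k=2,j=0): S=101.9194, (K−S)⁺=44.0406, hold=42.8052 ⇒ V=44.0406 exercise | (k=2,j=1): S=125.4600, (K−S)⁺=20.5000, hold=23.5782 ⇒ V=23.5782 continue | (k=2,j=2): S=154.4378, (K−S)⁺=0.0000, hold=9.8359 ⇒ V=9.8359 continue  boundary S*=101.9194
step 1: (k=1,j=0): S=113.0788, (K−S)⁺=32.8812, hold=33.2178 ⇒ V=33.2178 continue | (k=1,j=1): S=139.1969, (K−S)⁺=6.7631, hold=16.3605 ⇒ V=16.3605 continue  boundary S*=-
step 0: (k=0,j=0): S=125.4600, (K−S)⁺=20.5000, hold=24.3278 ⇒ V=24.3278 continue  boundary S*=-

price = 24.3278
boundary = - - 101.9194 113.0788 101.9194 113.0788 101.9194 113.0788 125.4600
tree:
24.3278
33.2178 16.3605
44.0406 23.5782 9.8359
54.0987 32.8812 15.2096 4.9394
63.1642 44.0406 22.7904 8.3240 1.8344
71.3350 54.0987 32.8812 13.6671 3.4311 0.3615
78.6995 63.1642 44.0406 21.6929 6.3370 0.7519 0.0000
85.3372 71.3350 54.0987 32.8812 11.5181 1.5637 0.0000 0.0000
91.3199 78.6995 63.1642 44.0406 20.5000 3.2520 0.0000 0.0000 0.0000
96.7121 85.3372 71.3350 54.0987 32.8812 6.7631 0.0000 0.0000 0.0000 0.0000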